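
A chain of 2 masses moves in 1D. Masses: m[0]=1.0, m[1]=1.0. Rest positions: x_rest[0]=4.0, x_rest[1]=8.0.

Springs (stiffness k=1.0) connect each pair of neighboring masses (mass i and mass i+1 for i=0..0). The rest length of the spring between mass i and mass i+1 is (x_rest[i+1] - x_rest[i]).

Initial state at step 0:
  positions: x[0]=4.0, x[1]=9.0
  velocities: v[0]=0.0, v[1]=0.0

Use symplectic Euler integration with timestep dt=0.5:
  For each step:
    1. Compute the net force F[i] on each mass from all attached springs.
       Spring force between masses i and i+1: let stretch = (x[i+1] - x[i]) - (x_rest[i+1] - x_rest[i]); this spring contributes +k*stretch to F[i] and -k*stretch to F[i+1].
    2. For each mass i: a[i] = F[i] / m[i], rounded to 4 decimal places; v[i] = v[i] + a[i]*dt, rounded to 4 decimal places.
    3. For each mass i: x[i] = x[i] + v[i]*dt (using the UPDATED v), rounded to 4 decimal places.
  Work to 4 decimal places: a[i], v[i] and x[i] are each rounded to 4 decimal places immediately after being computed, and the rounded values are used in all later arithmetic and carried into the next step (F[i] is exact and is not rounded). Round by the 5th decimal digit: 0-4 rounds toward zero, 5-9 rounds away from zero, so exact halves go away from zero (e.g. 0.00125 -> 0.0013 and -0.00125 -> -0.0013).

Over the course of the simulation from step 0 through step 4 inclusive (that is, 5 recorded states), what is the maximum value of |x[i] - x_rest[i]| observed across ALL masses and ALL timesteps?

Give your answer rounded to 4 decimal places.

Answer: 1.0313

Derivation:
Step 0: x=[4.0000 9.0000] v=[0.0000 0.0000]
Step 1: x=[4.2500 8.7500] v=[0.5000 -0.5000]
Step 2: x=[4.6250 8.3750] v=[0.7500 -0.7500]
Step 3: x=[4.9375 8.0625] v=[0.6250 -0.6250]
Step 4: x=[5.0313 7.9688] v=[0.1875 -0.1875]
Max displacement = 1.0313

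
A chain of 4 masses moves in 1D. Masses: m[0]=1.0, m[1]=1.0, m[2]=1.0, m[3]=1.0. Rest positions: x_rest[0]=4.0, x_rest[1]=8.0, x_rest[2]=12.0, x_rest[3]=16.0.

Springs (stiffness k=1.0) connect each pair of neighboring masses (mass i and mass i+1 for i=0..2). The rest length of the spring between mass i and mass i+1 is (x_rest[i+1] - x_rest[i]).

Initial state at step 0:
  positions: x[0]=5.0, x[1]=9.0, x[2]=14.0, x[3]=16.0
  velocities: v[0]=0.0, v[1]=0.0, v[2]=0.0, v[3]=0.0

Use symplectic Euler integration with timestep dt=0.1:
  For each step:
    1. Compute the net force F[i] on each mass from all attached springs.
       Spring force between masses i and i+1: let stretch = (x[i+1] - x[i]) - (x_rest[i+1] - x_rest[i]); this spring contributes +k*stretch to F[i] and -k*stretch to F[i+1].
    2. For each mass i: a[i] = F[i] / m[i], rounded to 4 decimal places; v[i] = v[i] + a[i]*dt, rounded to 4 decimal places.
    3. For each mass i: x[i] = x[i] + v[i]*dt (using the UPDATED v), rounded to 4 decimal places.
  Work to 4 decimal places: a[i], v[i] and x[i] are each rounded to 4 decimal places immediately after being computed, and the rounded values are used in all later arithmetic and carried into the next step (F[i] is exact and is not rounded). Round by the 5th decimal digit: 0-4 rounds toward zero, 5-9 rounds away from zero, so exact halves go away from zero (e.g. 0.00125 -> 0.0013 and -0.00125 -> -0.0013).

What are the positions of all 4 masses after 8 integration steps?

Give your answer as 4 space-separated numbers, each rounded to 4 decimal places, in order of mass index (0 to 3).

Answer: 5.0185 9.2638 13.0965 16.6213

Derivation:
Step 0: x=[5.0000 9.0000 14.0000 16.0000] v=[0.0000 0.0000 0.0000 0.0000]
Step 1: x=[5.0000 9.0100 13.9700 16.0200] v=[0.0000 0.1000 -0.3000 0.2000]
Step 2: x=[5.0001 9.0295 13.9109 16.0595] v=[0.0010 0.1950 -0.5910 0.3950]
Step 3: x=[5.0005 9.0575 13.8245 16.1175] v=[0.0039 0.2802 -0.8643 0.5801]
Step 4: x=[5.0015 9.0926 13.7133 16.1926] v=[0.0096 0.3512 -1.1117 0.7508]
Step 5: x=[5.0034 9.1330 13.5807 16.2829] v=[0.0187 0.4042 -1.3258 0.9029]
Step 6: x=[5.0066 9.1766 13.4307 16.3862] v=[0.0317 0.4360 -1.5004 1.0327]
Step 7: x=[5.0115 9.2210 13.2677 16.4999] v=[0.0487 0.4444 -1.6303 1.1372]
Step 8: x=[5.0185 9.2638 13.0965 16.6213] v=[0.0697 0.4281 -1.7118 1.2140]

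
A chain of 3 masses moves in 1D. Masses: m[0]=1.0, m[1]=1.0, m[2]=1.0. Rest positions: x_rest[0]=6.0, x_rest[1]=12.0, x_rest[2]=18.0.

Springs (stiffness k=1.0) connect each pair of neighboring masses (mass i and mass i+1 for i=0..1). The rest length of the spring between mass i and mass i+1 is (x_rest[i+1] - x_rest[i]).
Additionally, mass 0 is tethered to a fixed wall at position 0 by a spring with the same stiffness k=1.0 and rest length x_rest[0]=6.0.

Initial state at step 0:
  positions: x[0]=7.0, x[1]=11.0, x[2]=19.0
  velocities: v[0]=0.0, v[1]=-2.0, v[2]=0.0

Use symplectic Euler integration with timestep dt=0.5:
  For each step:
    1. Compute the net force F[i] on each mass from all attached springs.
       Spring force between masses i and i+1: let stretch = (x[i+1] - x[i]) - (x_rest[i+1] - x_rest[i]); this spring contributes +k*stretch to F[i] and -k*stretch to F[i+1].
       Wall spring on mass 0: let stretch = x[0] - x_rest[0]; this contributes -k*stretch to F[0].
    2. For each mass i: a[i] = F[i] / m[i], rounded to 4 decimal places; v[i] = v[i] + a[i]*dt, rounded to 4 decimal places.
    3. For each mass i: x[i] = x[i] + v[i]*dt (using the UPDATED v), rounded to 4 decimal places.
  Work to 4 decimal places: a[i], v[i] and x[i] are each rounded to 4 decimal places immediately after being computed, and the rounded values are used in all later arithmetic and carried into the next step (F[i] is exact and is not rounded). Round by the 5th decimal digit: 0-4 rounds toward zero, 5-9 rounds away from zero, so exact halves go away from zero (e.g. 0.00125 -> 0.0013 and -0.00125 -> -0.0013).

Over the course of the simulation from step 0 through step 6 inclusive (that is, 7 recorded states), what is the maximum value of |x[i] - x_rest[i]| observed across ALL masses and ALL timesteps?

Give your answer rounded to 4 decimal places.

Step 0: x=[7.0000 11.0000 19.0000] v=[0.0000 -2.0000 0.0000]
Step 1: x=[6.2500 11.0000 18.5000] v=[-1.5000 0.0000 -1.0000]
Step 2: x=[5.1250 11.6875 17.6250] v=[-2.2500 1.3750 -1.7500]
Step 3: x=[4.3594 12.2188 16.7656] v=[-1.5313 1.0625 -1.7188]
Step 4: x=[4.4688 11.9219 16.2695] v=[0.2187 -0.5938 -0.9922]
Step 5: x=[5.3243 10.8486 16.1865] v=[1.7109 -2.1466 -0.1660]
Step 6: x=[6.2298 9.7287 16.2691] v=[1.8109 -2.2398 0.1651]
Max displacement = 2.2713

Answer: 2.2713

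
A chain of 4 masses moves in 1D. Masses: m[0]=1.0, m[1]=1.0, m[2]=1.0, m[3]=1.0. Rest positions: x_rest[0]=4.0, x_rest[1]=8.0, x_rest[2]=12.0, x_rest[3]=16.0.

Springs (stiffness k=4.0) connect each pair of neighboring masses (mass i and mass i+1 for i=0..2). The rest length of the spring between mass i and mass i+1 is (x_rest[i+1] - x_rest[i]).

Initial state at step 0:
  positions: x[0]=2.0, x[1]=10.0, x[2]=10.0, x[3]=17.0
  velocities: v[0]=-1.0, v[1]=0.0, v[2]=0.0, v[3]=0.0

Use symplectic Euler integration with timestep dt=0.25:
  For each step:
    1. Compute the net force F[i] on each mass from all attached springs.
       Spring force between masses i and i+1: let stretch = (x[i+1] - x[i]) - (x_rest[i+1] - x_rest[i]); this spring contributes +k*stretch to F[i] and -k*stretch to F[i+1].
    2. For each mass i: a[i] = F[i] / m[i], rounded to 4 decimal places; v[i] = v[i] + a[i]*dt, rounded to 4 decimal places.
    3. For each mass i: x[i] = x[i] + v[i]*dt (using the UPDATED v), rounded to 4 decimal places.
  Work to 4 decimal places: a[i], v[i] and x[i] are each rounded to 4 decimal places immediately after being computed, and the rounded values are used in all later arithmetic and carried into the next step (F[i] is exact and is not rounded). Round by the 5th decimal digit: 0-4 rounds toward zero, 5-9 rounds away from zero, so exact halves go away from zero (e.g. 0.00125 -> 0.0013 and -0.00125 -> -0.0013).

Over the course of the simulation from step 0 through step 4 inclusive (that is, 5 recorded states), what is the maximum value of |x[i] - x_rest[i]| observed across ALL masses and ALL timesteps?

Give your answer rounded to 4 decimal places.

Step 0: x=[2.0000 10.0000 10.0000 17.0000] v=[-1.0000 0.0000 0.0000 0.0000]
Step 1: x=[2.7500 8.0000 11.7500 16.2500] v=[3.0000 -8.0000 7.0000 -3.0000]
Step 2: x=[3.8125 5.6250 13.6875 15.3750] v=[4.2500 -9.5000 7.7500 -3.5000]
Step 3: x=[4.3281 4.8125 14.0313 15.0781] v=[2.0625 -3.2500 1.3750 -1.1875]
Step 4: x=[3.9648 6.1836 12.3321 15.5195] v=[-1.4531 5.4844 -6.7970 1.7657]
Max displacement = 3.1875

Answer: 3.1875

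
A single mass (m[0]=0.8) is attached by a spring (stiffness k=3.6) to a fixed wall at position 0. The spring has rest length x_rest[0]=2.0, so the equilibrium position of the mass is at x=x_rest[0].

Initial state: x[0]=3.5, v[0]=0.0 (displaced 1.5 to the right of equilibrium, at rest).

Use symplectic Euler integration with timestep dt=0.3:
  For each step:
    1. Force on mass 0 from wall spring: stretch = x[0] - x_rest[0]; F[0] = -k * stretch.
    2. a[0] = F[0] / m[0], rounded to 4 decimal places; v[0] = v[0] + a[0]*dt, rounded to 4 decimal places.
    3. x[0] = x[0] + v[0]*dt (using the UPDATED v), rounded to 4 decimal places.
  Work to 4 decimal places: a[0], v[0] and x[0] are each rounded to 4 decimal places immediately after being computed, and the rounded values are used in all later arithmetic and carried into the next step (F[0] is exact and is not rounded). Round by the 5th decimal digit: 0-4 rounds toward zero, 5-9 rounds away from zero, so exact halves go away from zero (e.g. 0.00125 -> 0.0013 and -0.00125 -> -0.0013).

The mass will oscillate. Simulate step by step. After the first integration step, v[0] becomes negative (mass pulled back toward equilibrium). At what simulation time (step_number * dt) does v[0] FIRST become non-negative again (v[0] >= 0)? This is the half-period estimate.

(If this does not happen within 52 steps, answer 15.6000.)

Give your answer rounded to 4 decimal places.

Step 0: x=[3.5000] v=[0.0000]
Step 1: x=[2.8925] v=[-2.0250]
Step 2: x=[1.9235] v=[-3.2299]
Step 3: x=[0.9855] v=[-3.1266]
Step 4: x=[0.4584] v=[-1.7570]
Step 5: x=[0.5557] v=[0.3242]
First v>=0 after going negative at step 5, time=1.5000

Answer: 1.5000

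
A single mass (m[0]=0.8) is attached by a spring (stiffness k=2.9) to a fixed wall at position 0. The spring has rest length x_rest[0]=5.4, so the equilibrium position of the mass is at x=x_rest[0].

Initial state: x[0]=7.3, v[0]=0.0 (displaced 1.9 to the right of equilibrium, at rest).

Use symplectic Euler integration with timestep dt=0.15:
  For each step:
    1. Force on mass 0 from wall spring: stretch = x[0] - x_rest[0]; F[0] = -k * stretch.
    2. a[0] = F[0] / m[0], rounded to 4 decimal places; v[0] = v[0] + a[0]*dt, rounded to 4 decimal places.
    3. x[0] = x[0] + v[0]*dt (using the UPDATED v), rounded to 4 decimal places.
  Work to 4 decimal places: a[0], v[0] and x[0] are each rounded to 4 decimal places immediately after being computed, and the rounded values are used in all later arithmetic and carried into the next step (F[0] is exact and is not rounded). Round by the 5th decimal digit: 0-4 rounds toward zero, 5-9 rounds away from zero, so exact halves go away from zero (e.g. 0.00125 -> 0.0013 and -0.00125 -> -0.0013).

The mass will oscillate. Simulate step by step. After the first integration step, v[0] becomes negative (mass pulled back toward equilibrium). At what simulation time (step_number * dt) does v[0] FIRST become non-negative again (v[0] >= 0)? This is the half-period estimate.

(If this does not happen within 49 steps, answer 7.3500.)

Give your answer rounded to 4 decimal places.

Answer: 1.6500

Derivation:
Step 0: x=[7.3000] v=[0.0000]
Step 1: x=[7.1450] v=[-1.0331]
Step 2: x=[6.8477] v=[-1.9819]
Step 3: x=[6.4323] v=[-2.7691]
Step 4: x=[5.9327] v=[-3.3304]
Step 5: x=[5.3897] v=[-3.6201]
Step 6: x=[4.8475] v=[-3.6145]
Step 7: x=[4.3504] v=[-3.3141]
Step 8: x=[3.9389] v=[-2.7434]
Step 9: x=[3.6466] v=[-1.9489]
Step 10: x=[3.4973] v=[-0.9955]
Step 11: x=[3.5032] v=[0.0391]
First v>=0 after going negative at step 11, time=1.6500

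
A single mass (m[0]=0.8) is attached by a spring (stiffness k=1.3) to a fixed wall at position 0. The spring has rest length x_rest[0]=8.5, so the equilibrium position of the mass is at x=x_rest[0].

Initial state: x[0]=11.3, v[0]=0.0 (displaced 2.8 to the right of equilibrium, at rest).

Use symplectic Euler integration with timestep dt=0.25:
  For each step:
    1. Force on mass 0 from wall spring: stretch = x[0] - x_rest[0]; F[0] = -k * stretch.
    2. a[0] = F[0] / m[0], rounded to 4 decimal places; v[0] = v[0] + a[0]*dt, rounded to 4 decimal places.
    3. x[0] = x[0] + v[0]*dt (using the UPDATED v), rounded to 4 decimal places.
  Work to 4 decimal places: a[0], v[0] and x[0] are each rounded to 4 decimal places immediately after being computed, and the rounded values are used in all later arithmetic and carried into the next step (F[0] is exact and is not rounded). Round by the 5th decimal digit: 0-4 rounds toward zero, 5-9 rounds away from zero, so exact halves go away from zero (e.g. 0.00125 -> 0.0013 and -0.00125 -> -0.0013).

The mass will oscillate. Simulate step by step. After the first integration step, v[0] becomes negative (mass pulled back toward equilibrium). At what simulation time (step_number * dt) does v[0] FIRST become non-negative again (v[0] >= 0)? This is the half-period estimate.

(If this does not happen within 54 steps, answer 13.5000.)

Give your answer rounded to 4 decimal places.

Step 0: x=[11.3000] v=[0.0000]
Step 1: x=[11.0156] v=[-1.1375]
Step 2: x=[10.4757] v=[-2.1595]
Step 3: x=[9.7352] v=[-2.9621]
Step 4: x=[8.8692] v=[-3.4639]
Step 5: x=[7.9657] v=[-3.6139]
Step 6: x=[7.1165] v=[-3.3969]
Step 7: x=[6.4078] v=[-2.8349]
Step 8: x=[5.9116] v=[-1.9850]
Step 9: x=[5.6782] v=[-0.9335]
Step 10: x=[5.7314] v=[0.2129]
First v>=0 after going negative at step 10, time=2.5000

Answer: 2.5000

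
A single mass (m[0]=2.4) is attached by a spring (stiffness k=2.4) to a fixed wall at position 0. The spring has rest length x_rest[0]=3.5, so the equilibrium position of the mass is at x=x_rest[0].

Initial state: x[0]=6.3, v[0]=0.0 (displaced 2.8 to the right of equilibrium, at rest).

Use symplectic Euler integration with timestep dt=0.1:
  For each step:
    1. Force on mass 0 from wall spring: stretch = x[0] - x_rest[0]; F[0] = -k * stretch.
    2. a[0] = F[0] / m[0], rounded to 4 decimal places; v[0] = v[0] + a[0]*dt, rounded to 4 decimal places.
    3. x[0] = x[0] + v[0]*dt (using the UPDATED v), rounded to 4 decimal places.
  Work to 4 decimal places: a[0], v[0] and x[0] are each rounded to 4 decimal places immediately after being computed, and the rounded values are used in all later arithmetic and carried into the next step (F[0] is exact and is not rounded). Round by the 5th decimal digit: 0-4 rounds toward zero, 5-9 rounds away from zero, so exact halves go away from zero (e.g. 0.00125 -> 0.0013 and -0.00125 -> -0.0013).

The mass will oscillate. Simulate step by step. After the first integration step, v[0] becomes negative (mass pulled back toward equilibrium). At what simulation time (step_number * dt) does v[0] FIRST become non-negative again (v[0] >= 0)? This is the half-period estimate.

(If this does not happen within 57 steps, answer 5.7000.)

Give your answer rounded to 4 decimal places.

Step 0: x=[6.3000] v=[0.0000]
Step 1: x=[6.2720] v=[-0.2800]
Step 2: x=[6.2163] v=[-0.5572]
Step 3: x=[6.1334] v=[-0.8288]
Step 4: x=[6.0242] v=[-1.0921]
Step 5: x=[5.8898] v=[-1.3445]
Step 6: x=[5.7315] v=[-1.5835]
Step 7: x=[5.5508] v=[-1.8067]
Step 8: x=[5.3496] v=[-2.0118]
Step 9: x=[5.1299] v=[-2.1968]
Step 10: x=[4.8939] v=[-2.3598]
Step 11: x=[4.6440] v=[-2.4992]
Step 12: x=[4.3826] v=[-2.6136]
Step 13: x=[4.1124] v=[-2.7019]
Step 14: x=[3.8361] v=[-2.7631]
Step 15: x=[3.5564] v=[-2.7967]
Step 16: x=[3.2762] v=[-2.8023]
Step 17: x=[2.9982] v=[-2.7799]
Step 18: x=[2.7252] v=[-2.7297]
Step 19: x=[2.4600] v=[-2.6522]
Step 20: x=[2.2052] v=[-2.5482]
Step 21: x=[1.9633] v=[-2.4187]
Step 22: x=[1.7368] v=[-2.2650]
Step 23: x=[1.5279] v=[-2.0887]
Step 24: x=[1.3388] v=[-1.8915]
Step 25: x=[1.1713] v=[-1.6754]
Step 26: x=[1.0271] v=[-1.4425]
Step 27: x=[0.9076] v=[-1.1952]
Step 28: x=[0.8140] v=[-0.9360]
Step 29: x=[0.7473] v=[-0.6674]
Step 30: x=[0.7081] v=[-0.3921]
Step 31: x=[0.6968] v=[-0.1129]
Step 32: x=[0.7135] v=[0.1674]
First v>=0 after going negative at step 32, time=3.2000

Answer: 3.2000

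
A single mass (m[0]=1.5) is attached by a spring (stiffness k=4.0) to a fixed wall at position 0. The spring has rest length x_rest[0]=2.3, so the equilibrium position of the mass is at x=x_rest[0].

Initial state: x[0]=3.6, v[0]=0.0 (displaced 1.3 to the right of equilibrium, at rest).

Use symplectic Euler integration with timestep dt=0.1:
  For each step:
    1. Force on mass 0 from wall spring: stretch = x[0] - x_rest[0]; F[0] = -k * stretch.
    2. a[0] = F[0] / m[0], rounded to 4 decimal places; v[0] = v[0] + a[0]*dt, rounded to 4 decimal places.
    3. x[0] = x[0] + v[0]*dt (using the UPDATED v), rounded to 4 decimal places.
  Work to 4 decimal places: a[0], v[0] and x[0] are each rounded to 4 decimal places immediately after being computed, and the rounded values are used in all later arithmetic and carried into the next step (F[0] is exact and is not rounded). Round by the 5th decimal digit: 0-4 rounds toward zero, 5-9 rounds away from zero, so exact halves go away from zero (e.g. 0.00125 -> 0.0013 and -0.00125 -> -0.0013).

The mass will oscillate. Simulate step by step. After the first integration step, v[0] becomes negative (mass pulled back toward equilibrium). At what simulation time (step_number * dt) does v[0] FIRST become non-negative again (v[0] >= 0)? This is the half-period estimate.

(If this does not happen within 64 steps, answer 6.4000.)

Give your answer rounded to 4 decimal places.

Answer: 2.0000

Derivation:
Step 0: x=[3.6000] v=[0.0000]
Step 1: x=[3.5653] v=[-0.3467]
Step 2: x=[3.4969] v=[-0.6841]
Step 3: x=[3.3966] v=[-1.0033]
Step 4: x=[3.2670] v=[-1.2957]
Step 5: x=[3.1116] v=[-1.5536]
Step 6: x=[2.9346] v=[-1.7700]
Step 7: x=[2.7407] v=[-1.9392]
Step 8: x=[2.5350] v=[-2.0567]
Step 9: x=[2.3231] v=[-2.1194]
Step 10: x=[2.1105] v=[-2.1256]
Step 11: x=[1.9030] v=[-2.0751]
Step 12: x=[1.7061] v=[-1.9692]
Step 13: x=[1.5250] v=[-1.8108]
Step 14: x=[1.3646] v=[-1.6041]
Step 15: x=[1.2291] v=[-1.3547]
Step 16: x=[1.1222] v=[-1.0691]
Step 17: x=[1.0467] v=[-0.7550]
Step 18: x=[1.0046] v=[-0.4208]
Step 19: x=[0.9971] v=[-0.0754]
Step 20: x=[1.0243] v=[0.2720]
First v>=0 after going negative at step 20, time=2.0000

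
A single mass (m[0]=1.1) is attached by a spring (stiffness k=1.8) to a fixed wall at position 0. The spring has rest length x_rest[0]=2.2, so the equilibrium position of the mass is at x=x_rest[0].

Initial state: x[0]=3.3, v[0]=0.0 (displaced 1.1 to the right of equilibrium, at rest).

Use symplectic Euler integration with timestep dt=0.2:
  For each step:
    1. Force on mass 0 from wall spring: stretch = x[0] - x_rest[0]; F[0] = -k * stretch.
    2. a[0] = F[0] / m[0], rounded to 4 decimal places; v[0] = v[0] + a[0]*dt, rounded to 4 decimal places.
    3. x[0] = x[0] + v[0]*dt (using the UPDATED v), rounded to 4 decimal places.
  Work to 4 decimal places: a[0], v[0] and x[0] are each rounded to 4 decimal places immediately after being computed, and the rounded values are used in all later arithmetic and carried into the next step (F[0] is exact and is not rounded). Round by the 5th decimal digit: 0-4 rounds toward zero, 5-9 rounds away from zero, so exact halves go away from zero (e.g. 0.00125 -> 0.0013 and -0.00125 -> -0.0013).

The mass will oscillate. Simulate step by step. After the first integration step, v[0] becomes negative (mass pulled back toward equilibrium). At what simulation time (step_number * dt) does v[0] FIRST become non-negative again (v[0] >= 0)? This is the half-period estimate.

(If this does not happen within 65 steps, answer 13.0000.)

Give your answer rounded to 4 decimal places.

Answer: 2.6000

Derivation:
Step 0: x=[3.3000] v=[0.0000]
Step 1: x=[3.2280] v=[-0.3600]
Step 2: x=[3.0887] v=[-0.6964]
Step 3: x=[2.8913] v=[-0.9872]
Step 4: x=[2.6486] v=[-1.2134]
Step 5: x=[2.3766] v=[-1.3602]
Step 6: x=[2.0930] v=[-1.4180]
Step 7: x=[1.8164] v=[-1.3830]
Step 8: x=[1.5649] v=[-1.2575]
Step 9: x=[1.3550] v=[-1.0496]
Step 10: x=[1.2004] v=[-0.7731]
Step 11: x=[1.1112] v=[-0.4460]
Step 12: x=[1.0933] v=[-0.0897]
Step 13: x=[1.1478] v=[0.2725]
First v>=0 after going negative at step 13, time=2.6000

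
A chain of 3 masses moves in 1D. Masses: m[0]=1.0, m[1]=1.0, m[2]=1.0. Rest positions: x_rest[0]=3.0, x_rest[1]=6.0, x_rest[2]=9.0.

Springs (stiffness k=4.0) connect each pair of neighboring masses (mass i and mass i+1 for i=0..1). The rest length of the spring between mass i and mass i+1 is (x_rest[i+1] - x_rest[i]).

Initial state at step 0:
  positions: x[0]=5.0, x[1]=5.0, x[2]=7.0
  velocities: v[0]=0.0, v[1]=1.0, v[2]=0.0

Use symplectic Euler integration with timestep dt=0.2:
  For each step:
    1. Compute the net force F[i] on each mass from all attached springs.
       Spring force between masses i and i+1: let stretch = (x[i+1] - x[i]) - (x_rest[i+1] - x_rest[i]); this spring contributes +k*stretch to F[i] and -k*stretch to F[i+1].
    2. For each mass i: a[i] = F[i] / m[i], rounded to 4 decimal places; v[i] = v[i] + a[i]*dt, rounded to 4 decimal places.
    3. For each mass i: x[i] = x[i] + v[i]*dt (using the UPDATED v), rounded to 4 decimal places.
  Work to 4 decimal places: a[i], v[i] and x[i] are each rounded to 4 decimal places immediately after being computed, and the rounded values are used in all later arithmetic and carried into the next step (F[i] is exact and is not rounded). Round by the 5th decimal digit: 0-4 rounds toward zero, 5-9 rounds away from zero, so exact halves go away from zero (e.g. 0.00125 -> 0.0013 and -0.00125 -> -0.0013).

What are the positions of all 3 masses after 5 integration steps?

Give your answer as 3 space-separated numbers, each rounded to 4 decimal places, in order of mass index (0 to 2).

Answer: 1.5536 6.4410 10.0052

Derivation:
Step 0: x=[5.0000 5.0000 7.0000] v=[0.0000 1.0000 0.0000]
Step 1: x=[4.5200 5.5200 7.1600] v=[-2.4000 2.6000 0.8000]
Step 2: x=[3.7200 6.1424 7.5376] v=[-4.0000 3.1120 1.8880]
Step 3: x=[2.8276 6.6004 8.1720] v=[-4.4621 2.2902 3.1718]
Step 4: x=[2.0588 6.7062 9.0349] v=[-3.8439 0.5292 4.3145]
Step 5: x=[1.5536 6.4410 10.0052] v=[-2.5260 -1.3258 4.8515]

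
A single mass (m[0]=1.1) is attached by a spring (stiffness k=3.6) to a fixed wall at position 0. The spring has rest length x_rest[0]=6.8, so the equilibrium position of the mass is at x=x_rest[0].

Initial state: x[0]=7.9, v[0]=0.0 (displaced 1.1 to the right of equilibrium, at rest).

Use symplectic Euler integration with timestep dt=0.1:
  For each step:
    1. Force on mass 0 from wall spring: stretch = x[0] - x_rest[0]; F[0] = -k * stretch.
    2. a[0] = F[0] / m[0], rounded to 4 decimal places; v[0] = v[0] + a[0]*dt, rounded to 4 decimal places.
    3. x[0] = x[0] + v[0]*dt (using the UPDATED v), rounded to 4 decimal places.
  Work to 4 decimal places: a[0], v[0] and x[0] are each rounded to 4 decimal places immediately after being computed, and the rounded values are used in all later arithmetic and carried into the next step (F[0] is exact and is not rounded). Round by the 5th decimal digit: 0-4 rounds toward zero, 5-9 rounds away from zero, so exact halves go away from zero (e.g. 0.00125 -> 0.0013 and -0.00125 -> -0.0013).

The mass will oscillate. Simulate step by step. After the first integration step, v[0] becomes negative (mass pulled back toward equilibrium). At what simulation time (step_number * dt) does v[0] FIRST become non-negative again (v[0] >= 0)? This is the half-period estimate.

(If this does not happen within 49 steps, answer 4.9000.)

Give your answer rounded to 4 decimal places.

Step 0: x=[7.9000] v=[0.0000]
Step 1: x=[7.8640] v=[-0.3600]
Step 2: x=[7.7932] v=[-0.7082]
Step 3: x=[7.6899] v=[-1.0333]
Step 4: x=[7.5575] v=[-1.3245]
Step 5: x=[7.4003] v=[-1.5724]
Step 6: x=[7.2234] v=[-1.7689]
Step 7: x=[7.0327] v=[-1.9075]
Step 8: x=[6.8343] v=[-1.9837]
Step 9: x=[6.6348] v=[-1.9949]
Step 10: x=[6.4407] v=[-1.9408]
Step 11: x=[6.2584] v=[-1.8232]
Step 12: x=[6.0938] v=[-1.6460]
Step 13: x=[5.9523] v=[-1.4149]
Step 14: x=[5.8386] v=[-1.1375]
Step 15: x=[5.7563] v=[-0.8229]
Step 16: x=[5.7082] v=[-0.4813]
Step 17: x=[5.6958] v=[-0.1240]
Step 18: x=[5.7195] v=[0.2374]
First v>=0 after going negative at step 18, time=1.8000

Answer: 1.8000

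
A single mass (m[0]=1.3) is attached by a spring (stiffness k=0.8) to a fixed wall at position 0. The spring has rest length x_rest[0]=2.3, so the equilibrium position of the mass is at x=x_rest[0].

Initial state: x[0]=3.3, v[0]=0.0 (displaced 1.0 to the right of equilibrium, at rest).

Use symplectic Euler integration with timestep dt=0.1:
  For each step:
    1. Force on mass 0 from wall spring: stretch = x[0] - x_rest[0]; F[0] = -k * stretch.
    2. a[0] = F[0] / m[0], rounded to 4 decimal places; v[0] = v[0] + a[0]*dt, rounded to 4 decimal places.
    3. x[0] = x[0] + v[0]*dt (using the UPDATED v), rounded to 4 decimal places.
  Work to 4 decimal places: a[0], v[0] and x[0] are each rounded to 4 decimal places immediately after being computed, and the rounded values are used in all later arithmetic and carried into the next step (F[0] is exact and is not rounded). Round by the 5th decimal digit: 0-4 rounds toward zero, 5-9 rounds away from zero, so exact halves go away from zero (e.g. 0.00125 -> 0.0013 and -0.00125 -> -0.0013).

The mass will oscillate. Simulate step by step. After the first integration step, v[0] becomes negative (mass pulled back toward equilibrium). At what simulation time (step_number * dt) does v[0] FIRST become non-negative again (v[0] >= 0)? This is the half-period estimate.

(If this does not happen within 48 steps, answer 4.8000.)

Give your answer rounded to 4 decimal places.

Step 0: x=[3.3000] v=[0.0000]
Step 1: x=[3.2939] v=[-0.0615]
Step 2: x=[3.2816] v=[-0.1227]
Step 3: x=[3.2633] v=[-0.1831]
Step 4: x=[3.2391] v=[-0.2424]
Step 5: x=[3.2091] v=[-0.3002]
Step 6: x=[3.1735] v=[-0.3561]
Step 7: x=[3.1325] v=[-0.4099]
Step 8: x=[3.0864] v=[-0.4611]
Step 9: x=[3.0355] v=[-0.5095]
Step 10: x=[2.9800] v=[-0.5548]
Step 11: x=[2.9203] v=[-0.5967]
Step 12: x=[2.8568] v=[-0.6349]
Step 13: x=[2.7899] v=[-0.6692]
Step 14: x=[2.7200] v=[-0.6994]
Step 15: x=[2.6475] v=[-0.7253]
Step 16: x=[2.5728] v=[-0.7467]
Step 17: x=[2.4965] v=[-0.7635]
Step 18: x=[2.4189] v=[-0.7756]
Step 19: x=[2.3406] v=[-0.7829]
Step 20: x=[2.2621] v=[-0.7854]
Step 21: x=[2.1838] v=[-0.7831]
Step 22: x=[2.1062] v=[-0.7760]
Step 23: x=[2.0298] v=[-0.7641]
Step 24: x=[1.9551] v=[-0.7475]
Step 25: x=[1.8825] v=[-0.7263]
Step 26: x=[1.8124] v=[-0.7006]
Step 27: x=[1.7453] v=[-0.6706]
Step 28: x=[1.6817] v=[-0.6365]
Step 29: x=[1.6219] v=[-0.5985]
Step 30: x=[1.5662] v=[-0.5568]
Step 31: x=[1.5150] v=[-0.5116]
Step 32: x=[1.4687] v=[-0.4633]
Step 33: x=[1.4275] v=[-0.4121]
Step 34: x=[1.3917] v=[-0.3584]
Step 35: x=[1.3615] v=[-0.3025]
Step 36: x=[1.3370] v=[-0.2448]
Step 37: x=[1.3185] v=[-0.1855]
Step 38: x=[1.3060] v=[-0.1251]
Step 39: x=[1.2996] v=[-0.0639]
Step 40: x=[1.2994] v=[-0.0023]
Step 41: x=[1.3053] v=[0.0593]
First v>=0 after going negative at step 41, time=4.1000

Answer: 4.1000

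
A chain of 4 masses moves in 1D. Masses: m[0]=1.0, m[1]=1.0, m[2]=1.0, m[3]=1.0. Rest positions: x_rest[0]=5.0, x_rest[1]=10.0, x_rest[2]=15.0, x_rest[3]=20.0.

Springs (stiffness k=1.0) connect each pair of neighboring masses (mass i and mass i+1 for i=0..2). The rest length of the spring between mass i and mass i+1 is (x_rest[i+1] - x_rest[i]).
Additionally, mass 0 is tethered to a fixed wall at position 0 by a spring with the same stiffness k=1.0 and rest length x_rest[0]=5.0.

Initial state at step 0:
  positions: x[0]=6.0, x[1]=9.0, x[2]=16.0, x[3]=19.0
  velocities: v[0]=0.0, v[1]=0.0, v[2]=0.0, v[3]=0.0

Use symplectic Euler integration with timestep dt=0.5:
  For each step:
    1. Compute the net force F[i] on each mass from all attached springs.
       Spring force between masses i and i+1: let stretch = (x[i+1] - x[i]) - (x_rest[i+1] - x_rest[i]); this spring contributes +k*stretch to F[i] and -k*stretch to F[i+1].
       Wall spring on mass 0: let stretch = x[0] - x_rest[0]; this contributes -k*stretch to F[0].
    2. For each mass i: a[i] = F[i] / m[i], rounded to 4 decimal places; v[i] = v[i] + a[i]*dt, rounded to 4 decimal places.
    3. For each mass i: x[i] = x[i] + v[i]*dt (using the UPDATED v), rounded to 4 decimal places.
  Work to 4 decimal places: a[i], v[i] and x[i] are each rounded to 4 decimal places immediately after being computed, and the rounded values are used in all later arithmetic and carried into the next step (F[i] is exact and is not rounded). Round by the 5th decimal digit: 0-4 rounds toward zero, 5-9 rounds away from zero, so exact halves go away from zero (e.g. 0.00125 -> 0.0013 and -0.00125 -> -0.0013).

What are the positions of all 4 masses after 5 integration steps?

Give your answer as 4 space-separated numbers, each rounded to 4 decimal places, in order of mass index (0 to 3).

Step 0: x=[6.0000 9.0000 16.0000 19.0000] v=[0.0000 0.0000 0.0000 0.0000]
Step 1: x=[5.2500 10.0000 15.0000 19.5000] v=[-1.5000 2.0000 -2.0000 1.0000]
Step 2: x=[4.3750 11.0625 13.8750 20.1250] v=[-1.7500 2.1250 -2.2500 1.2500]
Step 3: x=[4.0781 11.1563 13.6094 20.4375] v=[-0.5938 0.1875 -0.5313 0.6250]
Step 4: x=[4.5313 10.0938 14.4375 20.2930] v=[0.9063 -2.1251 1.6562 -0.2891]
Step 5: x=[5.2423 8.7266 15.6436 19.9346] v=[1.4219 -2.7345 2.4121 -0.7169]

Answer: 5.2423 8.7266 15.6436 19.9346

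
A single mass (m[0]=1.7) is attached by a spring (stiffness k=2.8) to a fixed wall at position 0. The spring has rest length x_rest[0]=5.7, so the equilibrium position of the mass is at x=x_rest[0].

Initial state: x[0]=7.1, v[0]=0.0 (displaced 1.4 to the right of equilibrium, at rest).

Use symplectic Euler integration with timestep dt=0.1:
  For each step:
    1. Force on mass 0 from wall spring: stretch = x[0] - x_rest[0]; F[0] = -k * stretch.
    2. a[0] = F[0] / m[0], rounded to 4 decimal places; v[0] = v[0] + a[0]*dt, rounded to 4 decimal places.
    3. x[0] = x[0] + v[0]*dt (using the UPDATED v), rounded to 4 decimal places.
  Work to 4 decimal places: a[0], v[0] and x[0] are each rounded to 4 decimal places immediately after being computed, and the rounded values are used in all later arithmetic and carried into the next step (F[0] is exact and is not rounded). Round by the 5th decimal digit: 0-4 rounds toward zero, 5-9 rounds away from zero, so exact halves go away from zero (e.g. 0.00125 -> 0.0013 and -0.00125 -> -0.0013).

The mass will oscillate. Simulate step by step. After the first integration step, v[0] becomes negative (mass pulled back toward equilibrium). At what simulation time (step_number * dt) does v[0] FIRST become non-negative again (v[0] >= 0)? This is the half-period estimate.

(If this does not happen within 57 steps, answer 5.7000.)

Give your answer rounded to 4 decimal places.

Step 0: x=[7.1000] v=[0.0000]
Step 1: x=[7.0769] v=[-0.2306]
Step 2: x=[7.0312] v=[-0.4574]
Step 3: x=[6.9635] v=[-0.6767]
Step 4: x=[6.8750] v=[-0.8848]
Step 5: x=[6.7672] v=[-1.0783]
Step 6: x=[6.6418] v=[-1.2541]
Step 7: x=[6.5009] v=[-1.4092]
Step 8: x=[6.3468] v=[-1.5411]
Step 9: x=[6.1820] v=[-1.6476]
Step 10: x=[6.0093] v=[-1.7270]
Step 11: x=[5.8315] v=[-1.7779]
Step 12: x=[5.6515] v=[-1.7996]
Step 13: x=[5.4723] v=[-1.7916]
Step 14: x=[5.2969] v=[-1.7541]
Step 15: x=[5.1281] v=[-1.6877]
Step 16: x=[4.9688] v=[-1.5935]
Step 17: x=[4.8215] v=[-1.4731]
Step 18: x=[4.6887] v=[-1.3284]
Step 19: x=[4.5725] v=[-1.1618]
Step 20: x=[4.4749] v=[-0.9761]
Step 21: x=[4.3975] v=[-0.7743]
Step 22: x=[4.3415] v=[-0.5598]
Step 23: x=[4.3079] v=[-0.3361]
Step 24: x=[4.2972] v=[-0.1068]
Step 25: x=[4.3096] v=[0.1243]
First v>=0 after going negative at step 25, time=2.5000

Answer: 2.5000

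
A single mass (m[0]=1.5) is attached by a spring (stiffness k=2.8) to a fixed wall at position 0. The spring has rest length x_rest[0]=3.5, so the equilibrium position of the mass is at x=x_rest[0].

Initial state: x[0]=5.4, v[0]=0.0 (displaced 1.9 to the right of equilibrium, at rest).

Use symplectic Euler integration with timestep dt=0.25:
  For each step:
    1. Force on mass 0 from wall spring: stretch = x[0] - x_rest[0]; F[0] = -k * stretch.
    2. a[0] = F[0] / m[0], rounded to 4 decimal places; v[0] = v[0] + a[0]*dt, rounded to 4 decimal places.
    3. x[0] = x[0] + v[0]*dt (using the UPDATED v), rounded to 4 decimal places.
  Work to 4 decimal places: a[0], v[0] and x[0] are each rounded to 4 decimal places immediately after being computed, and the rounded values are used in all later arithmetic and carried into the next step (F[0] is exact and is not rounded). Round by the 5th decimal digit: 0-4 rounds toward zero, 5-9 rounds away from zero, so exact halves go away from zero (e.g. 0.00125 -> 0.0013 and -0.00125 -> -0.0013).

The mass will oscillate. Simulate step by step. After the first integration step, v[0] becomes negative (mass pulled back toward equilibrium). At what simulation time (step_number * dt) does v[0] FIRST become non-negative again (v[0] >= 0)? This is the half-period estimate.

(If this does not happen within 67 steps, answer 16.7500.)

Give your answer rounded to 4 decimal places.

Step 0: x=[5.4000] v=[0.0000]
Step 1: x=[5.1783] v=[-0.8867]
Step 2: x=[4.7608] v=[-1.6699]
Step 3: x=[4.1962] v=[-2.2583]
Step 4: x=[3.5504] v=[-2.5832]
Step 5: x=[2.8987] v=[-2.6067]
Step 6: x=[2.3172] v=[-2.3261]
Step 7: x=[1.8737] v=[-1.7741]
Step 8: x=[1.6199] v=[-1.0152]
Step 9: x=[1.5855] v=[-0.1378]
Step 10: x=[1.7744] v=[0.7556]
First v>=0 after going negative at step 10, time=2.5000

Answer: 2.5000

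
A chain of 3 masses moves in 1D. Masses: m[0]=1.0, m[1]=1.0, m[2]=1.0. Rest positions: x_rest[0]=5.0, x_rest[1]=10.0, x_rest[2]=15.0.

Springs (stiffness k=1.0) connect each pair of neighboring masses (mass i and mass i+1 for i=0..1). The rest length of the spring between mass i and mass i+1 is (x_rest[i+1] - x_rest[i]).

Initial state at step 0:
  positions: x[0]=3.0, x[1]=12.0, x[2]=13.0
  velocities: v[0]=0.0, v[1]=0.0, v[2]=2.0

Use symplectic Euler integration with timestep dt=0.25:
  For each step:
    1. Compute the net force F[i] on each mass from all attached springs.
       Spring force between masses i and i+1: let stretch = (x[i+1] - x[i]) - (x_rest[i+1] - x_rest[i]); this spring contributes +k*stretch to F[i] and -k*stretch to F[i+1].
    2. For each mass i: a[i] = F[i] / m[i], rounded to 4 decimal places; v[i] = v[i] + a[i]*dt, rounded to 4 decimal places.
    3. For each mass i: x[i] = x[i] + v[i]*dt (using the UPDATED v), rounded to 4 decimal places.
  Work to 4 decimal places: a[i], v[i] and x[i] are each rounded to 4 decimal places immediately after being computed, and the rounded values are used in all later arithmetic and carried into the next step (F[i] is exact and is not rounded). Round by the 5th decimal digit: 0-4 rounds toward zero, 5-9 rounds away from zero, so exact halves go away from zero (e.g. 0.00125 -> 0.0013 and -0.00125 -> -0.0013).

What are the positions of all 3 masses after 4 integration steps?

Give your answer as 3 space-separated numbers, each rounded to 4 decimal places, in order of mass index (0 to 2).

Step 0: x=[3.0000 12.0000 13.0000] v=[0.0000 0.0000 2.0000]
Step 1: x=[3.2500 11.5000 13.7500] v=[1.0000 -2.0000 3.0000]
Step 2: x=[3.7031 10.6250 14.6719] v=[1.8125 -3.5000 3.6875]
Step 3: x=[4.2764 9.5703 15.6534] v=[2.2930 -4.2188 3.9258]
Step 4: x=[4.8680 8.5649 16.5672] v=[2.3665 -4.0215 3.6550]

Answer: 4.8680 8.5649 16.5672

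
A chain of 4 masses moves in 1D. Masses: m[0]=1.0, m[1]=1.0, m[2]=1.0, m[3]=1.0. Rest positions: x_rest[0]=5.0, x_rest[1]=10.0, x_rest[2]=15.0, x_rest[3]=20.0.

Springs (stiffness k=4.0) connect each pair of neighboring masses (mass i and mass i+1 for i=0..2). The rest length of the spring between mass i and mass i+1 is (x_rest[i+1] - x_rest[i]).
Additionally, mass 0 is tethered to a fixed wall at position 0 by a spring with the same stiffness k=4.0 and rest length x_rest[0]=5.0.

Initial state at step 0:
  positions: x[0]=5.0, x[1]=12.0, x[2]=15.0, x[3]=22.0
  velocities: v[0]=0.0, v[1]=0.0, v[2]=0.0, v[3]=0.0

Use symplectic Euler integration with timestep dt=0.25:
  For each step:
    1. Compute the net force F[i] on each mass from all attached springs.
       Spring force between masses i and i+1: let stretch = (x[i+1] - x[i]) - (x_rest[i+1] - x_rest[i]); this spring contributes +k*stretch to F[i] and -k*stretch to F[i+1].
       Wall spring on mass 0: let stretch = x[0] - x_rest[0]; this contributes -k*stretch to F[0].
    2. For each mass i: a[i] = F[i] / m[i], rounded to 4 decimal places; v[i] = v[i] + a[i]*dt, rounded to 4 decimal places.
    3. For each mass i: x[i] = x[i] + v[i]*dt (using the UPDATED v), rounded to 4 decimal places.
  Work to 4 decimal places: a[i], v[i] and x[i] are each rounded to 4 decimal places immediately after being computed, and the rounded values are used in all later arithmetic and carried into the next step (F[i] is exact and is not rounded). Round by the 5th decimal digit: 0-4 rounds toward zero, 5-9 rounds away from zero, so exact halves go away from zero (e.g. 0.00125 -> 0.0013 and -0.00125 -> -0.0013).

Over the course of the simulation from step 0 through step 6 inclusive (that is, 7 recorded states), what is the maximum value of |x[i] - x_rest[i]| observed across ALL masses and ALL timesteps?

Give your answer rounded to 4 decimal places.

Answer: 2.3750

Derivation:
Step 0: x=[5.0000 12.0000 15.0000 22.0000] v=[0.0000 0.0000 0.0000 0.0000]
Step 1: x=[5.5000 11.0000 16.0000 21.5000] v=[2.0000 -4.0000 4.0000 -2.0000]
Step 2: x=[6.0000 9.8750 17.1250 20.8750] v=[2.0000 -4.5000 4.5000 -2.5000]
Step 3: x=[5.9688 9.5938 17.3750 20.5625] v=[-0.1250 -1.1250 1.0000 -1.2500]
Step 4: x=[5.3516 10.3516 16.4766 20.7031] v=[-2.4688 3.0312 -3.5937 0.5625]
Step 5: x=[4.6465 11.3907 15.1036 21.0371] v=[-2.8204 4.1562 -5.4922 1.3360]
Step 6: x=[4.4658 11.6719 14.2857 21.1377] v=[-0.7227 1.1249 -3.2716 0.4025]
Max displacement = 2.3750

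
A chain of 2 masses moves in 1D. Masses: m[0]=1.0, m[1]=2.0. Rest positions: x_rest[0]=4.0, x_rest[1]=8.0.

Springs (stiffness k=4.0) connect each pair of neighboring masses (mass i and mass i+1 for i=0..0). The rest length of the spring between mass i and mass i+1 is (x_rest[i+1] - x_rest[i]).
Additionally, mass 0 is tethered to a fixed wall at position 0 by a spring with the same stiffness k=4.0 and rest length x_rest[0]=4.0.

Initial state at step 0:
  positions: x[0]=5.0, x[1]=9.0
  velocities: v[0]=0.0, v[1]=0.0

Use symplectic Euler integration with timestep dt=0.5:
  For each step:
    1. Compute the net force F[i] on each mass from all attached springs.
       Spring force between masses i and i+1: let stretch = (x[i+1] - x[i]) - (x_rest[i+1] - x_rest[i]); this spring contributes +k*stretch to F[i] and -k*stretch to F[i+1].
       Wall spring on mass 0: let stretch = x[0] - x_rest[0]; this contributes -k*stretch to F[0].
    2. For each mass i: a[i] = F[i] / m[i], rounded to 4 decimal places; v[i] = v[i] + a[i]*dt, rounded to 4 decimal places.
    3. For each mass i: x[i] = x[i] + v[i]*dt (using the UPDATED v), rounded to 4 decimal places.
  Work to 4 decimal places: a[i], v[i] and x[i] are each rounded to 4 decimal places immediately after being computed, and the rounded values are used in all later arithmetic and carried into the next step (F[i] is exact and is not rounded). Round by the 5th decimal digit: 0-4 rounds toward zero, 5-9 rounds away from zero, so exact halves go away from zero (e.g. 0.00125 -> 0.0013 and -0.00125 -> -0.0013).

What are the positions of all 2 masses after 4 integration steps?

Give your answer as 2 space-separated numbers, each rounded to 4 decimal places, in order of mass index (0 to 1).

Step 0: x=[5.0000 9.0000] v=[0.0000 0.0000]
Step 1: x=[4.0000 9.0000] v=[-2.0000 0.0000]
Step 2: x=[4.0000 8.5000] v=[0.0000 -1.0000]
Step 3: x=[4.5000 7.7500] v=[1.0000 -1.5000]
Step 4: x=[3.7500 7.3750] v=[-1.5000 -0.7500]

Answer: 3.7500 7.3750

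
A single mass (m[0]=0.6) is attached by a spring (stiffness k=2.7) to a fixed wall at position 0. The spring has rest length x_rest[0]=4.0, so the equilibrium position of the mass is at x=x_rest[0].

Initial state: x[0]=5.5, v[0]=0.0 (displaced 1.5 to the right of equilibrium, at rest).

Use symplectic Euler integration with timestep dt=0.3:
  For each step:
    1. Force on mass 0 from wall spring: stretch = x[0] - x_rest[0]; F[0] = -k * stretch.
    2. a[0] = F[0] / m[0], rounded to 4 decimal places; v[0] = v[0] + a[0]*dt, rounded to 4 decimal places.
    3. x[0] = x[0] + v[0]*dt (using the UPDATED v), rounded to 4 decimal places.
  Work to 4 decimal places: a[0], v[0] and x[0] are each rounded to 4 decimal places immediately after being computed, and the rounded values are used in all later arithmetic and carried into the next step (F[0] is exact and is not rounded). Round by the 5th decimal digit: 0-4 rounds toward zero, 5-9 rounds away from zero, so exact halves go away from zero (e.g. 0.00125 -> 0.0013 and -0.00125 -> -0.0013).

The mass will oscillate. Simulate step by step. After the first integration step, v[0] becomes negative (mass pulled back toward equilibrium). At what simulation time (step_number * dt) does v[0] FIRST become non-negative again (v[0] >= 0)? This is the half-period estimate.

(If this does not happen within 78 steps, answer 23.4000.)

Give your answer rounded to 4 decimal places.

Step 0: x=[5.5000] v=[0.0000]
Step 1: x=[4.8925] v=[-2.0250]
Step 2: x=[3.9235] v=[-3.2299]
Step 3: x=[2.9855] v=[-3.1266]
Step 4: x=[2.4584] v=[-1.7570]
Step 5: x=[2.5557] v=[0.3242]
First v>=0 after going negative at step 5, time=1.5000

Answer: 1.5000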